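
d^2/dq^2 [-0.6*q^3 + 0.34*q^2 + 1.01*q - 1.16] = 0.68 - 3.6*q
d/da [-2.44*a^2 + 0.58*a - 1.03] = 0.58 - 4.88*a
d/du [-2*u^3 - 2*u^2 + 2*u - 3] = -6*u^2 - 4*u + 2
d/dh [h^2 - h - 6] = 2*h - 1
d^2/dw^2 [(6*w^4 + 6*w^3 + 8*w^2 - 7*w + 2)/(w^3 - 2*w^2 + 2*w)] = 2*(32*w^6 - 129*w^5 + 78*w^4 + 10*w^3 + 36*w^2 - 24*w + 8)/(w^3*(w^6 - 6*w^5 + 18*w^4 - 32*w^3 + 36*w^2 - 24*w + 8))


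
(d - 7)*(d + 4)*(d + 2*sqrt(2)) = d^3 - 3*d^2 + 2*sqrt(2)*d^2 - 28*d - 6*sqrt(2)*d - 56*sqrt(2)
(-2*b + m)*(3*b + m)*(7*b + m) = -42*b^3 + b^2*m + 8*b*m^2 + m^3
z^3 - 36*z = z*(z - 6)*(z + 6)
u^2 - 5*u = u*(u - 5)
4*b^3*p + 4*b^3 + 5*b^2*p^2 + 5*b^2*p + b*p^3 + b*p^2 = (b + p)*(4*b + p)*(b*p + b)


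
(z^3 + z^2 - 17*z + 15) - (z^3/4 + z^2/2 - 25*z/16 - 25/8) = 3*z^3/4 + z^2/2 - 247*z/16 + 145/8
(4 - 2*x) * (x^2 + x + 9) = -2*x^3 + 2*x^2 - 14*x + 36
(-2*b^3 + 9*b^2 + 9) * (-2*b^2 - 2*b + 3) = 4*b^5 - 14*b^4 - 24*b^3 + 9*b^2 - 18*b + 27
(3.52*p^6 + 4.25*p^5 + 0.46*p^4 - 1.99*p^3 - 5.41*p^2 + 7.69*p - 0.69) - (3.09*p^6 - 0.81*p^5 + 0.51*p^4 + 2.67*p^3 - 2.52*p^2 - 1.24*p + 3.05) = 0.43*p^6 + 5.06*p^5 - 0.05*p^4 - 4.66*p^3 - 2.89*p^2 + 8.93*p - 3.74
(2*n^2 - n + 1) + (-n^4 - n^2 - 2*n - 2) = -n^4 + n^2 - 3*n - 1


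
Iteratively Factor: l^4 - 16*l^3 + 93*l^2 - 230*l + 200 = (l - 4)*(l^3 - 12*l^2 + 45*l - 50) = (l - 5)*(l - 4)*(l^2 - 7*l + 10) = (l - 5)*(l - 4)*(l - 2)*(l - 5)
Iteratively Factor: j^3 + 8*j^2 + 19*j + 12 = (j + 1)*(j^2 + 7*j + 12) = (j + 1)*(j + 3)*(j + 4)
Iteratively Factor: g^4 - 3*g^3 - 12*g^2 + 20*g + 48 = (g + 2)*(g^3 - 5*g^2 - 2*g + 24) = (g - 4)*(g + 2)*(g^2 - g - 6) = (g - 4)*(g + 2)^2*(g - 3)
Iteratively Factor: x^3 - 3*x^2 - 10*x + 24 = (x - 4)*(x^2 + x - 6) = (x - 4)*(x + 3)*(x - 2)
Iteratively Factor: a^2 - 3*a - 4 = (a - 4)*(a + 1)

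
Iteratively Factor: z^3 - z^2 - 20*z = (z + 4)*(z^2 - 5*z) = (z - 5)*(z + 4)*(z)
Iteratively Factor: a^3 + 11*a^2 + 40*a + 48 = (a + 4)*(a^2 + 7*a + 12) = (a + 3)*(a + 4)*(a + 4)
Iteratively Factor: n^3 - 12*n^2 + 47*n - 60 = (n - 3)*(n^2 - 9*n + 20) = (n - 5)*(n - 3)*(n - 4)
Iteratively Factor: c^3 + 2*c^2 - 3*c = (c)*(c^2 + 2*c - 3) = c*(c - 1)*(c + 3)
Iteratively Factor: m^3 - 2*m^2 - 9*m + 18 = (m - 3)*(m^2 + m - 6) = (m - 3)*(m + 3)*(m - 2)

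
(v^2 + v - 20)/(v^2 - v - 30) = (v - 4)/(v - 6)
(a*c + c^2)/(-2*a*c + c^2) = (-a - c)/(2*a - c)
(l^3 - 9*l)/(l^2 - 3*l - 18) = l*(l - 3)/(l - 6)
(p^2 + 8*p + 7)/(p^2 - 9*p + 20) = (p^2 + 8*p + 7)/(p^2 - 9*p + 20)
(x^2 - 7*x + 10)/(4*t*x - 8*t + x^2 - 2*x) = (x - 5)/(4*t + x)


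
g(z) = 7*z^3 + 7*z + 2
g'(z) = 21*z^2 + 7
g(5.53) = 1224.50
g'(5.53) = 649.20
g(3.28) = 271.97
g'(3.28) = 232.93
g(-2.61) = -140.73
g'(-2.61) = 150.05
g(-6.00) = -1552.00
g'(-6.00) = 763.00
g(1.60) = 41.87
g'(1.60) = 60.76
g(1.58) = 40.67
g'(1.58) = 59.42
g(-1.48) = -31.05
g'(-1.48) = 53.00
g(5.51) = 1211.56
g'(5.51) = 644.56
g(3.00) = 212.00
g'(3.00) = 196.00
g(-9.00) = -5164.00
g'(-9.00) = 1708.00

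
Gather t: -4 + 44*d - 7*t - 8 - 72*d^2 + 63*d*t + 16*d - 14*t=-72*d^2 + 60*d + t*(63*d - 21) - 12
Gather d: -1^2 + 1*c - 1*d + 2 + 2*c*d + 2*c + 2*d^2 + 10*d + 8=3*c + 2*d^2 + d*(2*c + 9) + 9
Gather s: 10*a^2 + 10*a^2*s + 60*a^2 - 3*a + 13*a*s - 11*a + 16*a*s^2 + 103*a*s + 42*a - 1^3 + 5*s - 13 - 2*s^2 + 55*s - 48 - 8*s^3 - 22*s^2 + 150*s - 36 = 70*a^2 + 28*a - 8*s^3 + s^2*(16*a - 24) + s*(10*a^2 + 116*a + 210) - 98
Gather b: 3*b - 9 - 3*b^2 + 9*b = -3*b^2 + 12*b - 9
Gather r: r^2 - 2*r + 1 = r^2 - 2*r + 1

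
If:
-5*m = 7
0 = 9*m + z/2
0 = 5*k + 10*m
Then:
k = 14/5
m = -7/5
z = 126/5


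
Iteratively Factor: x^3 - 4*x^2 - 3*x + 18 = (x - 3)*(x^2 - x - 6) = (x - 3)^2*(x + 2)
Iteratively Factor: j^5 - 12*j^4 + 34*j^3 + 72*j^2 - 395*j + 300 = (j - 5)*(j^4 - 7*j^3 - j^2 + 67*j - 60) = (j - 5)*(j - 1)*(j^3 - 6*j^2 - 7*j + 60) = (j - 5)*(j - 4)*(j - 1)*(j^2 - 2*j - 15) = (j - 5)^2*(j - 4)*(j - 1)*(j + 3)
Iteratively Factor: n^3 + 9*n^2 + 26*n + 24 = (n + 2)*(n^2 + 7*n + 12) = (n + 2)*(n + 3)*(n + 4)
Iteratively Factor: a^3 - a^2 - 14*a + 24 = (a + 4)*(a^2 - 5*a + 6) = (a - 3)*(a + 4)*(a - 2)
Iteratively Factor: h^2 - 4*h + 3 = (h - 3)*(h - 1)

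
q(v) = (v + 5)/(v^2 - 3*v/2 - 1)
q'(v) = (3/2 - 2*v)*(v + 5)/(v^2 - 3*v/2 - 1)^2 + 1/(v^2 - 3*v/2 - 1)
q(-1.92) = 0.55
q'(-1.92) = 0.71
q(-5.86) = -0.02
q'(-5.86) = 0.02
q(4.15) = 0.92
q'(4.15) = -0.52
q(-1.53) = 0.95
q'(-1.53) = 1.47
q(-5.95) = -0.02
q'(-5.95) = 0.02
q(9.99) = 0.18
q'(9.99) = -0.03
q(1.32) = -5.11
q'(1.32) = -5.51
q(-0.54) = 43.90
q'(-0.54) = 1124.57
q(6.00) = 0.42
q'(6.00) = -0.13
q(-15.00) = -0.04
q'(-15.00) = 0.00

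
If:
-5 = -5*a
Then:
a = 1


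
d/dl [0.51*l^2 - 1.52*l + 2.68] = 1.02*l - 1.52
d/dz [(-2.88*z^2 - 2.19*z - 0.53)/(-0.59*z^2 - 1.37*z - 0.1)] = (2.6535*z^2 - 0.0493999999999999*z - 0.5071)/(0.3481*z^4 + 1.6166*z^3 + 1.9949*z^2 + 0.274*z + 0.01)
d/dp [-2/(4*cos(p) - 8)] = -sin(p)/(2*(cos(p) - 2)^2)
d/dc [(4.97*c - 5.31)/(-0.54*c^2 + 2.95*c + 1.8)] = (2.6838*c^2 - 5.7348*c + 24.6105)/(0.2916*c^4 - 3.186*c^3 + 6.7585*c^2 + 10.62*c + 3.24)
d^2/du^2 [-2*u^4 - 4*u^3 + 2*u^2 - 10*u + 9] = -24*u^2 - 24*u + 4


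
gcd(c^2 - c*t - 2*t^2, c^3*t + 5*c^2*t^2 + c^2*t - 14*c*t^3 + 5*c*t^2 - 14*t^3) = -c + 2*t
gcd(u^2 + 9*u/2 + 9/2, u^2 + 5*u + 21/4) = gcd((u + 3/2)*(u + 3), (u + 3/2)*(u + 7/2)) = u + 3/2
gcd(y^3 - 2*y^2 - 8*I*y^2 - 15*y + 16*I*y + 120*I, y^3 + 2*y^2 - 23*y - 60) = y^2 - 2*y - 15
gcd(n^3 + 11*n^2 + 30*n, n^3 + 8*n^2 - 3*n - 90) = n^2 + 11*n + 30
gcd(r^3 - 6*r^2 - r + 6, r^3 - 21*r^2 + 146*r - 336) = r - 6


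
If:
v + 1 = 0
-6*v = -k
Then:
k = -6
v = -1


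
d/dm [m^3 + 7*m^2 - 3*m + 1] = 3*m^2 + 14*m - 3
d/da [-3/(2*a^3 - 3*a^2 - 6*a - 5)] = 18*(a^2 - a - 1)/(-2*a^3 + 3*a^2 + 6*a + 5)^2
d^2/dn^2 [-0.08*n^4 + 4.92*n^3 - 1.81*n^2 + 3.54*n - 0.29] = -0.96*n^2 + 29.52*n - 3.62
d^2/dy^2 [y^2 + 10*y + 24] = 2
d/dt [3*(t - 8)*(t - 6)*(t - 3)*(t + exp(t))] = 3*t^3*exp(t) + 12*t^3 - 42*t^2*exp(t) - 153*t^2 + 168*t*exp(t) + 540*t - 162*exp(t) - 432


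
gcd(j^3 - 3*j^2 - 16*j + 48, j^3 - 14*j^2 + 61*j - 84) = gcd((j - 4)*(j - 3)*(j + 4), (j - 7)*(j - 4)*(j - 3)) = j^2 - 7*j + 12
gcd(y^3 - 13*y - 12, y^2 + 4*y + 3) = y^2 + 4*y + 3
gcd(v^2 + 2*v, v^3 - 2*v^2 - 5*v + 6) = v + 2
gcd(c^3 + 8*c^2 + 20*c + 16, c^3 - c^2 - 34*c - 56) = c^2 + 6*c + 8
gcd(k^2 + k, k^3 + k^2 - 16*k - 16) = k + 1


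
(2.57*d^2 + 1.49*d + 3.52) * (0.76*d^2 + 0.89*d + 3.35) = 1.9532*d^4 + 3.4197*d^3 + 12.6108*d^2 + 8.1243*d + 11.792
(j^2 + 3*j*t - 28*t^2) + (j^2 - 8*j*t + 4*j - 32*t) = 2*j^2 - 5*j*t + 4*j - 28*t^2 - 32*t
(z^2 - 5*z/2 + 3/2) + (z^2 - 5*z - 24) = 2*z^2 - 15*z/2 - 45/2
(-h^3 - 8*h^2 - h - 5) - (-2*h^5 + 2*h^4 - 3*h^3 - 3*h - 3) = 2*h^5 - 2*h^4 + 2*h^3 - 8*h^2 + 2*h - 2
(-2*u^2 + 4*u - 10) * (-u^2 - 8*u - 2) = 2*u^4 + 12*u^3 - 18*u^2 + 72*u + 20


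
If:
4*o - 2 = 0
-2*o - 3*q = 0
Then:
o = 1/2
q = -1/3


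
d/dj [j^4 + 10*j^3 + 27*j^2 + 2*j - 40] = 4*j^3 + 30*j^2 + 54*j + 2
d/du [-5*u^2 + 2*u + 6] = 2 - 10*u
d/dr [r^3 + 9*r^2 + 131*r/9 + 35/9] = 3*r^2 + 18*r + 131/9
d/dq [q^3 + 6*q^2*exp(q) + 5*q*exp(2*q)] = 6*q^2*exp(q) + 3*q^2 + 10*q*exp(2*q) + 12*q*exp(q) + 5*exp(2*q)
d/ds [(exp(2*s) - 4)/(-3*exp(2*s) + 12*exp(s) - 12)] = 4*exp(s)/(3*(exp(2*s) - 4*exp(s) + 4))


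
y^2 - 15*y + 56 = (y - 8)*(y - 7)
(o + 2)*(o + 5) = o^2 + 7*o + 10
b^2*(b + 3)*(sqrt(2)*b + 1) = sqrt(2)*b^4 + b^3 + 3*sqrt(2)*b^3 + 3*b^2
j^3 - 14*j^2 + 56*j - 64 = (j - 8)*(j - 4)*(j - 2)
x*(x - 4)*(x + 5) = x^3 + x^2 - 20*x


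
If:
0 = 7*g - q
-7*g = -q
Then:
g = q/7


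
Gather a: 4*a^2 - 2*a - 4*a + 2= 4*a^2 - 6*a + 2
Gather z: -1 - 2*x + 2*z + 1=-2*x + 2*z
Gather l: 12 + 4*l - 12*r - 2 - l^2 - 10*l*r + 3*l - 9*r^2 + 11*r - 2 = -l^2 + l*(7 - 10*r) - 9*r^2 - r + 8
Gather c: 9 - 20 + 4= -7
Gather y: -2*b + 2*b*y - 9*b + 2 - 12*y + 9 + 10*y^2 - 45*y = -11*b + 10*y^2 + y*(2*b - 57) + 11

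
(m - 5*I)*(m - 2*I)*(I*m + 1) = I*m^3 + 8*m^2 - 17*I*m - 10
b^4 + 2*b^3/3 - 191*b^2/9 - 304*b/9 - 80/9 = (b - 5)*(b + 1/3)*(b + 4/3)*(b + 4)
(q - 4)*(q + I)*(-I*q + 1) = -I*q^3 + 2*q^2 + 4*I*q^2 - 8*q + I*q - 4*I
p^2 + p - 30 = (p - 5)*(p + 6)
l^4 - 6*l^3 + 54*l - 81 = (l - 3)^3*(l + 3)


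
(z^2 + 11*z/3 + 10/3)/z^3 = (3*z^2 + 11*z + 10)/(3*z^3)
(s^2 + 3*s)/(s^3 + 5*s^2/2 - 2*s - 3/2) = 2*s/(2*s^2 - s - 1)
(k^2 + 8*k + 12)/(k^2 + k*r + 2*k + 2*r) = (k + 6)/(k + r)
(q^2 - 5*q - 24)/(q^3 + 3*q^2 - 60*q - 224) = (q + 3)/(q^2 + 11*q + 28)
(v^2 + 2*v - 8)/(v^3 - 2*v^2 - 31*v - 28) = (v - 2)/(v^2 - 6*v - 7)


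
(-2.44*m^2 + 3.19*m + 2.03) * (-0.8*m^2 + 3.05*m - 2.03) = 1.952*m^4 - 9.994*m^3 + 13.0587*m^2 - 0.2842*m - 4.1209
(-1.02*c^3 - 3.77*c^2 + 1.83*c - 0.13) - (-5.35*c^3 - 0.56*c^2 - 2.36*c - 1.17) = 4.33*c^3 - 3.21*c^2 + 4.19*c + 1.04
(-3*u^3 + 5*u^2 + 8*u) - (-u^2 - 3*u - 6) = -3*u^3 + 6*u^2 + 11*u + 6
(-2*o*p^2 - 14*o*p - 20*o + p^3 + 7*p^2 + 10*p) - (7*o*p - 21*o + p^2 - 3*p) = -2*o*p^2 - 21*o*p + o + p^3 + 6*p^2 + 13*p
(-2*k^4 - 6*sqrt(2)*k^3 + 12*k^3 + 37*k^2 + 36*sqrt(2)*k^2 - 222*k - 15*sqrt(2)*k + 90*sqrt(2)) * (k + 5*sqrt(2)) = -2*k^5 - 16*sqrt(2)*k^4 + 12*k^4 - 23*k^3 + 96*sqrt(2)*k^3 + 138*k^2 + 170*sqrt(2)*k^2 - 1020*sqrt(2)*k - 150*k + 900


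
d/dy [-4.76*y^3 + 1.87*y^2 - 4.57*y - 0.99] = -14.28*y^2 + 3.74*y - 4.57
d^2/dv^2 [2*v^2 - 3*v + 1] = 4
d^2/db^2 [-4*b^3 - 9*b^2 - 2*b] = -24*b - 18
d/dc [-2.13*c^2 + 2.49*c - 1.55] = 2.49 - 4.26*c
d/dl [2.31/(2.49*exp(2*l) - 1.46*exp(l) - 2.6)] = (3.3726 - 11.5038*exp(l))*exp(l)/(-2.49*exp(2*l) + 1.46*exp(l) + 2.6)^2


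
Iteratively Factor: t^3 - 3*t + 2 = (t + 2)*(t^2 - 2*t + 1) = (t - 1)*(t + 2)*(t - 1)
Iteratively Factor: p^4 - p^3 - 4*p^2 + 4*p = (p + 2)*(p^3 - 3*p^2 + 2*p) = p*(p + 2)*(p^2 - 3*p + 2) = p*(p - 1)*(p + 2)*(p - 2)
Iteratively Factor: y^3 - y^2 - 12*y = (y + 3)*(y^2 - 4*y) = (y - 4)*(y + 3)*(y)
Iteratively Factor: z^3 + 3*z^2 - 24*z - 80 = (z + 4)*(z^2 - z - 20) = (z + 4)^2*(z - 5)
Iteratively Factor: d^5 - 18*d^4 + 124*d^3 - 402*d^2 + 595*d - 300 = (d - 3)*(d^4 - 15*d^3 + 79*d^2 - 165*d + 100) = (d - 5)*(d - 3)*(d^3 - 10*d^2 + 29*d - 20) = (d - 5)*(d - 3)*(d - 1)*(d^2 - 9*d + 20) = (d - 5)*(d - 4)*(d - 3)*(d - 1)*(d - 5)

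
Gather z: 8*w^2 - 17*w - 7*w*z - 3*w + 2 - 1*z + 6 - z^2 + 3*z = 8*w^2 - 20*w - z^2 + z*(2 - 7*w) + 8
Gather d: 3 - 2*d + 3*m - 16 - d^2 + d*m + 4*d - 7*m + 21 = -d^2 + d*(m + 2) - 4*m + 8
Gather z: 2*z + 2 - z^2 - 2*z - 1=1 - z^2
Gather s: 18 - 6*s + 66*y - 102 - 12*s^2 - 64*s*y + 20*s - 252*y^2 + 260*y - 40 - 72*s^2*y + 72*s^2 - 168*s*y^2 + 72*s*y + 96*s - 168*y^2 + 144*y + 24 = s^2*(60 - 72*y) + s*(-168*y^2 + 8*y + 110) - 420*y^2 + 470*y - 100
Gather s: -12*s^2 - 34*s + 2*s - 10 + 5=-12*s^2 - 32*s - 5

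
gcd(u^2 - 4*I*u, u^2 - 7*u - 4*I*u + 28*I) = u - 4*I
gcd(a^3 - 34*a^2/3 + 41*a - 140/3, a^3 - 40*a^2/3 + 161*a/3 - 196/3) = a^2 - 19*a/3 + 28/3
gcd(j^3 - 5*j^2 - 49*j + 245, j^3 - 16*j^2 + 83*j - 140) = j^2 - 12*j + 35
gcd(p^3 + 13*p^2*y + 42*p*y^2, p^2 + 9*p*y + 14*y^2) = p + 7*y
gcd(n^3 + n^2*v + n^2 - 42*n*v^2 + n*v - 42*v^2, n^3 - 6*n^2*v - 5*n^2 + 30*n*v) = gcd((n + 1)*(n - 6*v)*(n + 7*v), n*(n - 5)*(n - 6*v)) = -n + 6*v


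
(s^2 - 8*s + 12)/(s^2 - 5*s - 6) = (s - 2)/(s + 1)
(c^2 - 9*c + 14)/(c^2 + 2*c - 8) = (c - 7)/(c + 4)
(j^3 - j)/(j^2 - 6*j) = (j^2 - 1)/(j - 6)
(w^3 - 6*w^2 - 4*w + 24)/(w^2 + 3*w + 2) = (w^2 - 8*w + 12)/(w + 1)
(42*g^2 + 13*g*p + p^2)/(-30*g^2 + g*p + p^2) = (7*g + p)/(-5*g + p)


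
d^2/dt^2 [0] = 0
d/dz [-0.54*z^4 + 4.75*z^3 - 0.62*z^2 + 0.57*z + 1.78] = -2.16*z^3 + 14.25*z^2 - 1.24*z + 0.57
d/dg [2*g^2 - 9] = 4*g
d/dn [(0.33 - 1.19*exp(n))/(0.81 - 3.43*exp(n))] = 0.168*exp(n)/(3.43*exp(n) - 0.81)^2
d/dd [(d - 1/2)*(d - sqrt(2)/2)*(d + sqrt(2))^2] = 4*d^3 - 3*d^2/2 + 9*sqrt(2)*d^2/2 - 3*sqrt(2)*d/2 - sqrt(2)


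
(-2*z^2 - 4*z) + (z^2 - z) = -z^2 - 5*z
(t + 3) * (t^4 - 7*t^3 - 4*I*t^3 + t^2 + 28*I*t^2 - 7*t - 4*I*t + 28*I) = t^5 - 4*t^4 - 4*I*t^4 - 20*t^3 + 16*I*t^3 - 4*t^2 + 80*I*t^2 - 21*t + 16*I*t + 84*I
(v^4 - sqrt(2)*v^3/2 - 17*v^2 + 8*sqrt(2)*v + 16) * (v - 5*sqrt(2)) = v^5 - 11*sqrt(2)*v^4/2 - 12*v^3 + 93*sqrt(2)*v^2 - 64*v - 80*sqrt(2)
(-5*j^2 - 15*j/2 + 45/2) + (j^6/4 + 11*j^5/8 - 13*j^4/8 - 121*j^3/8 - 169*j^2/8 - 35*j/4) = j^6/4 + 11*j^5/8 - 13*j^4/8 - 121*j^3/8 - 209*j^2/8 - 65*j/4 + 45/2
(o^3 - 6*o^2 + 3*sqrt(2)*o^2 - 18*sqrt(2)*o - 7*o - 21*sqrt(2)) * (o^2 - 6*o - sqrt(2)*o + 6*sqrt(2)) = o^5 - 12*o^4 + 2*sqrt(2)*o^4 - 24*sqrt(2)*o^3 + 23*o^3 + 58*sqrt(2)*o^2 + 114*o^2 - 174*o + 84*sqrt(2)*o - 252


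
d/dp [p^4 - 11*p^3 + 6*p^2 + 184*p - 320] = 4*p^3 - 33*p^2 + 12*p + 184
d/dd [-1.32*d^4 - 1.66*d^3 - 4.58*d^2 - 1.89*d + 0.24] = -5.28*d^3 - 4.98*d^2 - 9.16*d - 1.89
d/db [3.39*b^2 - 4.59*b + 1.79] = 6.78*b - 4.59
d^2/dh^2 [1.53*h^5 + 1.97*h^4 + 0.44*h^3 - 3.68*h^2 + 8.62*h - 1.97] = 30.6*h^3 + 23.64*h^2 + 2.64*h - 7.36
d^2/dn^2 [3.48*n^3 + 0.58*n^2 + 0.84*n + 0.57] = 20.88*n + 1.16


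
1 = 1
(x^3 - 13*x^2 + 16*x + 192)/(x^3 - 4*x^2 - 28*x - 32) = (x^2 - 5*x - 24)/(x^2 + 4*x + 4)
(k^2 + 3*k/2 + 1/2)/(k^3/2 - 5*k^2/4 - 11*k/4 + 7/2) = 2*(2*k^2 + 3*k + 1)/(2*k^3 - 5*k^2 - 11*k + 14)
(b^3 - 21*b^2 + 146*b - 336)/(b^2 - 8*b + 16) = (b^3 - 21*b^2 + 146*b - 336)/(b^2 - 8*b + 16)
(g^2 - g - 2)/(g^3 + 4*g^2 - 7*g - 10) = 1/(g + 5)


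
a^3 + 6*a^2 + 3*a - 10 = (a - 1)*(a + 2)*(a + 5)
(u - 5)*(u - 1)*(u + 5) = u^3 - u^2 - 25*u + 25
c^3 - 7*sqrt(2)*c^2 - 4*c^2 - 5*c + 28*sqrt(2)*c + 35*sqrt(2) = (c - 5)*(c + 1)*(c - 7*sqrt(2))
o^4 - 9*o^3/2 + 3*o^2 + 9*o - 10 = (o - 5/2)*(o - 2)*(o - sqrt(2))*(o + sqrt(2))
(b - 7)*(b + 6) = b^2 - b - 42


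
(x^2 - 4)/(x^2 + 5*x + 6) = (x - 2)/(x + 3)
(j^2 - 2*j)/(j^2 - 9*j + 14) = j/(j - 7)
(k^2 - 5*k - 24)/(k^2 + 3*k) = (k - 8)/k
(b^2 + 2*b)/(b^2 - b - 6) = b/(b - 3)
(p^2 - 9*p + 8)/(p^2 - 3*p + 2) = (p - 8)/(p - 2)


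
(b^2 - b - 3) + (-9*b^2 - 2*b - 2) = -8*b^2 - 3*b - 5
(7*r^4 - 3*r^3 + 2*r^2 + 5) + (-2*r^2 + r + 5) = 7*r^4 - 3*r^3 + r + 10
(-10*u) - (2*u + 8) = -12*u - 8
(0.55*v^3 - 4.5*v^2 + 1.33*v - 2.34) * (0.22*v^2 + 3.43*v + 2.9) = 0.121*v^5 + 0.8965*v^4 - 13.5474*v^3 - 9.0029*v^2 - 4.1692*v - 6.786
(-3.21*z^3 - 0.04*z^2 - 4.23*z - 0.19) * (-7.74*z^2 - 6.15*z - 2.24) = 24.8454*z^5 + 20.0511*z^4 + 40.1766*z^3 + 27.5747*z^2 + 10.6437*z + 0.4256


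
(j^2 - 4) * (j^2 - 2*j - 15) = j^4 - 2*j^3 - 19*j^2 + 8*j + 60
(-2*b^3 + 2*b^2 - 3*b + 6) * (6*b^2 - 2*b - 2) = -12*b^5 + 16*b^4 - 18*b^3 + 38*b^2 - 6*b - 12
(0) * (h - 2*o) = 0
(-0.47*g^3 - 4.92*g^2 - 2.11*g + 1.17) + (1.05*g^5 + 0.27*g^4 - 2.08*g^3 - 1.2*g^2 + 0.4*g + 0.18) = 1.05*g^5 + 0.27*g^4 - 2.55*g^3 - 6.12*g^2 - 1.71*g + 1.35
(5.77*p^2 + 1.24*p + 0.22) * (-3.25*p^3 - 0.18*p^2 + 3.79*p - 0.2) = -18.7525*p^5 - 5.0686*p^4 + 20.9301*p^3 + 3.506*p^2 + 0.5858*p - 0.044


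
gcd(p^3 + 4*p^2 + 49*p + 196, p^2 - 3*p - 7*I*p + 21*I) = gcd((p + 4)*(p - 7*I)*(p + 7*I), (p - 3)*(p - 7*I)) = p - 7*I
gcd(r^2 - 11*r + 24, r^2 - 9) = r - 3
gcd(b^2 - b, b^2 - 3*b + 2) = b - 1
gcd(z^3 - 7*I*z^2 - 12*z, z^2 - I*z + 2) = 1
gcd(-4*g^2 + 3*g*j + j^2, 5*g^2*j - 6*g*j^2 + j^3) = g - j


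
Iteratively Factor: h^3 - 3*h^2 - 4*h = (h + 1)*(h^2 - 4*h) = (h - 4)*(h + 1)*(h)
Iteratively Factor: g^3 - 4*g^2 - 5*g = (g - 5)*(g^2 + g) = g*(g - 5)*(g + 1)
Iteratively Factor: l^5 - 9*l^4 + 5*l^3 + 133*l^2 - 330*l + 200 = (l + 4)*(l^4 - 13*l^3 + 57*l^2 - 95*l + 50) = (l - 5)*(l + 4)*(l^3 - 8*l^2 + 17*l - 10) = (l - 5)*(l - 1)*(l + 4)*(l^2 - 7*l + 10) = (l - 5)^2*(l - 1)*(l + 4)*(l - 2)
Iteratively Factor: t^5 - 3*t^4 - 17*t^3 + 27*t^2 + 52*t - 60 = (t - 1)*(t^4 - 2*t^3 - 19*t^2 + 8*t + 60) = (t - 2)*(t - 1)*(t^3 - 19*t - 30) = (t - 2)*(t - 1)*(t + 2)*(t^2 - 2*t - 15) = (t - 2)*(t - 1)*(t + 2)*(t + 3)*(t - 5)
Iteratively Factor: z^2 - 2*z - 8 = (z + 2)*(z - 4)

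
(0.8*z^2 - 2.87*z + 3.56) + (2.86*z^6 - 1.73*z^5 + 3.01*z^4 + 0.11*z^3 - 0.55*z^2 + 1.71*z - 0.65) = 2.86*z^6 - 1.73*z^5 + 3.01*z^4 + 0.11*z^3 + 0.25*z^2 - 1.16*z + 2.91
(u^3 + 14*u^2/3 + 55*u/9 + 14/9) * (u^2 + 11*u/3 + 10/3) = u^5 + 25*u^4/3 + 239*u^3/9 + 1067*u^2/27 + 704*u/27 + 140/27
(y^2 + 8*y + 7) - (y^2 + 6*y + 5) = 2*y + 2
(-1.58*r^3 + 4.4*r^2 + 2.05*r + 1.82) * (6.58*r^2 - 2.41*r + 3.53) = -10.3964*r^5 + 32.7598*r^4 - 2.6924*r^3 + 22.5671*r^2 + 2.8503*r + 6.4246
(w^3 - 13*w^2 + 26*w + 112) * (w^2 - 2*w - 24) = w^5 - 15*w^4 + 28*w^3 + 372*w^2 - 848*w - 2688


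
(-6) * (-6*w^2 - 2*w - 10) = 36*w^2 + 12*w + 60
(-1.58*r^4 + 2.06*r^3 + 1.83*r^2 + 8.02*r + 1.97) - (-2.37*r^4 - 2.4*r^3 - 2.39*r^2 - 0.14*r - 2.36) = 0.79*r^4 + 4.46*r^3 + 4.22*r^2 + 8.16*r + 4.33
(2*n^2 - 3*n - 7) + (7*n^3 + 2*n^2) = 7*n^3 + 4*n^2 - 3*n - 7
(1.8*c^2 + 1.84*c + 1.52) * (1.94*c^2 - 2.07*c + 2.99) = 3.492*c^4 - 0.1564*c^3 + 4.522*c^2 + 2.3552*c + 4.5448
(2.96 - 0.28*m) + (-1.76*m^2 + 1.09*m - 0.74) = -1.76*m^2 + 0.81*m + 2.22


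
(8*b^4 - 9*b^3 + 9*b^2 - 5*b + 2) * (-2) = -16*b^4 + 18*b^3 - 18*b^2 + 10*b - 4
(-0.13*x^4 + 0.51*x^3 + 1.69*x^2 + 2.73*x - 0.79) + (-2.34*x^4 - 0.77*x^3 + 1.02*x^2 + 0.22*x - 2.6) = -2.47*x^4 - 0.26*x^3 + 2.71*x^2 + 2.95*x - 3.39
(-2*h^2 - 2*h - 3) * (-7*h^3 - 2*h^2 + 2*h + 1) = 14*h^5 + 18*h^4 + 21*h^3 - 8*h - 3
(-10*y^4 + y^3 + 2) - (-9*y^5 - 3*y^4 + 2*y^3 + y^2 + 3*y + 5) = 9*y^5 - 7*y^4 - y^3 - y^2 - 3*y - 3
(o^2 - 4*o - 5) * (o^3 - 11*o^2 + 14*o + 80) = o^5 - 15*o^4 + 53*o^3 + 79*o^2 - 390*o - 400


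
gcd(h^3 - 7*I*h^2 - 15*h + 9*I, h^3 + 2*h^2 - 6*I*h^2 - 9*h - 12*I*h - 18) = h^2 - 6*I*h - 9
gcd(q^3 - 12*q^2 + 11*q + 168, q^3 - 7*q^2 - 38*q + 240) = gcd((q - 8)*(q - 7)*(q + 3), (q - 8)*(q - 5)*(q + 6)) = q - 8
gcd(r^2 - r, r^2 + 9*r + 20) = 1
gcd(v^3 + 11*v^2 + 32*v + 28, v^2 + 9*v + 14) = v^2 + 9*v + 14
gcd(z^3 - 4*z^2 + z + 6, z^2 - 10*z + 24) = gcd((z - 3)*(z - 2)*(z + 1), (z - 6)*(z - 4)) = 1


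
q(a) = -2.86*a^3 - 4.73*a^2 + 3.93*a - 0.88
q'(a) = -8.58*a^2 - 9.46*a + 3.93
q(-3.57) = 54.93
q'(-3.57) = -71.65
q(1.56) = -17.12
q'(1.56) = -31.71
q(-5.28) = 267.49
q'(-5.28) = -185.32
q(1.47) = -14.41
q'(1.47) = -28.52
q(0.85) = -2.71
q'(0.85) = -10.31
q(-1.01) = -6.73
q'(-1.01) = 4.73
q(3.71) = -197.45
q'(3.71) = -149.26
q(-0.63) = -4.52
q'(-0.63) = 6.48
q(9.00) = -2433.58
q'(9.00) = -776.19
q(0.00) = -0.88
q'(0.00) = 3.93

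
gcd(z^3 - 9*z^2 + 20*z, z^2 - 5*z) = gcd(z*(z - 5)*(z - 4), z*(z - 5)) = z^2 - 5*z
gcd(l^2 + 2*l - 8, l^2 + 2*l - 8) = l^2 + 2*l - 8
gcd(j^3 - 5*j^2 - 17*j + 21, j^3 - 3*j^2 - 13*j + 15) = j^2 + 2*j - 3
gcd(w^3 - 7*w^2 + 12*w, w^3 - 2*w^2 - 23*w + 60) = w^2 - 7*w + 12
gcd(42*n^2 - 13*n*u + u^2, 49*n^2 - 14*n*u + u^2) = -7*n + u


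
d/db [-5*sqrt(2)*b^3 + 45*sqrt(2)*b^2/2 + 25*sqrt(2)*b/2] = sqrt(2)*(-15*b^2 + 45*b + 25/2)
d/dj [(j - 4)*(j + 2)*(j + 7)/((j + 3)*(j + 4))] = (j^4 + 14*j^3 + 93*j^2 + 232*j + 128)/(j^4 + 14*j^3 + 73*j^2 + 168*j + 144)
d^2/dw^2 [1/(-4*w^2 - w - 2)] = 2*(16*w^2 + 4*w - (8*w + 1)^2 + 8)/(4*w^2 + w + 2)^3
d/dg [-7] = 0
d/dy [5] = 0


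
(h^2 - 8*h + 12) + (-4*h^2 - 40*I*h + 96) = -3*h^2 - 8*h - 40*I*h + 108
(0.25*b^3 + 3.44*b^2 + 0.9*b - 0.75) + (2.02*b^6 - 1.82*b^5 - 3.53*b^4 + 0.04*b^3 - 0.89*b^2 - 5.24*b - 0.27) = 2.02*b^6 - 1.82*b^5 - 3.53*b^4 + 0.29*b^3 + 2.55*b^2 - 4.34*b - 1.02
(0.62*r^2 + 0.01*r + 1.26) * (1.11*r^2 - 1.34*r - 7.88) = 0.6882*r^4 - 0.8197*r^3 - 3.5004*r^2 - 1.7672*r - 9.9288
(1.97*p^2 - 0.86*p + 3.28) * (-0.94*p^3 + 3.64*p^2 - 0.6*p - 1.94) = -1.8518*p^5 + 7.9792*p^4 - 7.3956*p^3 + 8.6334*p^2 - 0.2996*p - 6.3632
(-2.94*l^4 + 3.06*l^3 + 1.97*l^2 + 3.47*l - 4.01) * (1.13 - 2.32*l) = 6.8208*l^5 - 10.4214*l^4 - 1.1126*l^3 - 5.8243*l^2 + 13.2243*l - 4.5313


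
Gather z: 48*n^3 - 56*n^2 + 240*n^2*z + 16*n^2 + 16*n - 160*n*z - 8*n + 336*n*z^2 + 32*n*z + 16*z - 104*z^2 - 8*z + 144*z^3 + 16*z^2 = 48*n^3 - 40*n^2 + 8*n + 144*z^3 + z^2*(336*n - 88) + z*(240*n^2 - 128*n + 8)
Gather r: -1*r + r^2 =r^2 - r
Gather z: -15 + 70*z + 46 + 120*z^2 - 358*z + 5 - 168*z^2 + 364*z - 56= -48*z^2 + 76*z - 20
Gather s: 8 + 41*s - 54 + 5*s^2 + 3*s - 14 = 5*s^2 + 44*s - 60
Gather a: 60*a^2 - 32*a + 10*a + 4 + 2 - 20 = 60*a^2 - 22*a - 14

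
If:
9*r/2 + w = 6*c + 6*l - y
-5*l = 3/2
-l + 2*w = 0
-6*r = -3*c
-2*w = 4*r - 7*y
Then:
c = 45/97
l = -3/10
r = 45/194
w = -3/20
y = 87/970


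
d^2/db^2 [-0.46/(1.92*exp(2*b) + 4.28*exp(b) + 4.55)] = ((3.5328*exp(b) + 1.9688)*(1.92*exp(2*b) + 4.28*exp(b) + 4.55) - 0.46*(3.84*exp(b) + 4.28)*(7.68*exp(b) + 8.56)*exp(b))*exp(b)/(1.92*exp(2*b) + 4.28*exp(b) + 4.55)^3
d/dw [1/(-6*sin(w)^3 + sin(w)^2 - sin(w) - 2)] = (18*sin(w)^2 - 2*sin(w) + 1)*cos(w)/(6*sin(w)^3 - sin(w)^2 + sin(w) + 2)^2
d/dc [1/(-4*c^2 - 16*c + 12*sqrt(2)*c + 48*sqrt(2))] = (2*c - 3*sqrt(2) + 4)/(4*(c^2 - 3*sqrt(2)*c + 4*c - 12*sqrt(2))^2)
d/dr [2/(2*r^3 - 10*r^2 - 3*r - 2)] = 2*(-6*r^2 + 20*r + 3)/(-2*r^3 + 10*r^2 + 3*r + 2)^2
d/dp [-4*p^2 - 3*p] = -8*p - 3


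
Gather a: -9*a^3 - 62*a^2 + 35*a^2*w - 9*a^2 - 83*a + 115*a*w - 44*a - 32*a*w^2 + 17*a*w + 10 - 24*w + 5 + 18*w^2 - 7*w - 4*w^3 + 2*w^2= -9*a^3 + a^2*(35*w - 71) + a*(-32*w^2 + 132*w - 127) - 4*w^3 + 20*w^2 - 31*w + 15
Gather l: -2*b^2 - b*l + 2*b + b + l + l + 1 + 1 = -2*b^2 + 3*b + l*(2 - b) + 2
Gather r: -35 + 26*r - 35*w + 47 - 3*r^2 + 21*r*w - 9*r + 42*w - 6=-3*r^2 + r*(21*w + 17) + 7*w + 6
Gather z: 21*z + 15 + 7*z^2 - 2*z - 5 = 7*z^2 + 19*z + 10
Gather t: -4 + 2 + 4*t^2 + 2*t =4*t^2 + 2*t - 2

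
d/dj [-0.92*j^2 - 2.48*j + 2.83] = -1.84*j - 2.48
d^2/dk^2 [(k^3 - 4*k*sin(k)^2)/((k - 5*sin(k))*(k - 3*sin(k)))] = 2*(-4*k^6*sin(k) + 6*k^5*sin(k)^2 + 45*k^5 + 132*k^4*sin(k)^3 - 90*k^4*sin(k)*cos(k) - 360*k^4*sin(k) - 442*k^3*sin(k)^4 + 720*k^3*sin(k)^2*cos(k) + 900*k^3*sin(k)^2 + 240*k^2*sin(k)^5 - 1710*k^2*sin(k)^3*cos(k) - 840*k^2*sin(k)^3 + 960*k*sin(k)^4*cos(k) + 855*k*sin(k)^4 - 480*sin(k)^5)/((k - 5*sin(k))^3*(k - 3*sin(k))^3)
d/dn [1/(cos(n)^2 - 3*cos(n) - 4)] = (2*cos(n) - 3)*sin(n)/(sin(n)^2 + 3*cos(n) + 3)^2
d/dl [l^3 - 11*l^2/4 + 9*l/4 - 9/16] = 3*l^2 - 11*l/2 + 9/4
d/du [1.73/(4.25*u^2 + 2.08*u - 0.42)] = (-14.705*u - 3.5984)/(4.25*u^2 + 2.08*u - 0.42)^2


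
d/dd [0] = 0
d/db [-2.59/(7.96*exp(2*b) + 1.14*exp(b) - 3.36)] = (41.2328*exp(b) + 2.9526)*exp(b)/(7.96*exp(2*b) + 1.14*exp(b) - 3.36)^2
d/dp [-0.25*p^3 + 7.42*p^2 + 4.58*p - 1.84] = -0.75*p^2 + 14.84*p + 4.58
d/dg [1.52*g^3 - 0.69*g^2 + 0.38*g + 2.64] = 4.56*g^2 - 1.38*g + 0.38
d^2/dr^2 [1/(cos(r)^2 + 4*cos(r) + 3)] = (-4*sin(r)^4 + 6*sin(r)^2 + 27*cos(r) - 3*cos(3*r) + 24)/((cos(r) + 1)^3*(cos(r) + 3)^3)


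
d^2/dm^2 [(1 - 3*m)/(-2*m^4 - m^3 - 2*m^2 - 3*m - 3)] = 2*((3*m - 1)*(8*m^3 + 3*m^2 + 4*m + 3)^2 - (24*m^3 + 9*m^2 + 12*m + (3*m - 1)*(12*m^2 + 3*m + 2) + 9)*(2*m^4 + m^3 + 2*m^2 + 3*m + 3))/(2*m^4 + m^3 + 2*m^2 + 3*m + 3)^3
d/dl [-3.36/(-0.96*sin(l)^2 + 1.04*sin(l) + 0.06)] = (3.4944 - 6.4512*sin(l))*cos(l)/(-0.96*sin(l)^2 + 1.04*sin(l) + 0.06)^2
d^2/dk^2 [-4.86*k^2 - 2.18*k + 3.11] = -9.72000000000000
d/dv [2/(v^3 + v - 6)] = 2*(-3*v^2 - 1)/(v^3 + v - 6)^2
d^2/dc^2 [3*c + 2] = 0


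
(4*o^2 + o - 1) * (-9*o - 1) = -36*o^3 - 13*o^2 + 8*o + 1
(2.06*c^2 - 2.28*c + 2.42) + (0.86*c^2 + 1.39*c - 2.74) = 2.92*c^2 - 0.89*c - 0.32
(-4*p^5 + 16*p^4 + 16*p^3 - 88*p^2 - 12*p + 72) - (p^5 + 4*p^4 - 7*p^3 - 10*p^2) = -5*p^5 + 12*p^4 + 23*p^3 - 78*p^2 - 12*p + 72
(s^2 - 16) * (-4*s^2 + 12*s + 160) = -4*s^4 + 12*s^3 + 224*s^2 - 192*s - 2560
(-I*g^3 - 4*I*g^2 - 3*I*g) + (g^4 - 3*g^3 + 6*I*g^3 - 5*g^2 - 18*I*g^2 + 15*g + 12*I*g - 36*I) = g^4 - 3*g^3 + 5*I*g^3 - 5*g^2 - 22*I*g^2 + 15*g + 9*I*g - 36*I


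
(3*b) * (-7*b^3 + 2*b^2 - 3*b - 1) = -21*b^4 + 6*b^3 - 9*b^2 - 3*b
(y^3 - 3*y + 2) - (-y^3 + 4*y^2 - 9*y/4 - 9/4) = 2*y^3 - 4*y^2 - 3*y/4 + 17/4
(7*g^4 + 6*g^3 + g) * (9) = 63*g^4 + 54*g^3 + 9*g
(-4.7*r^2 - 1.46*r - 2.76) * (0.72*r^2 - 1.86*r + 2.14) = -3.384*r^4 + 7.6908*r^3 - 9.3296*r^2 + 2.0092*r - 5.9064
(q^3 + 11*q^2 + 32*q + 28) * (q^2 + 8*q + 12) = q^5 + 19*q^4 + 132*q^3 + 416*q^2 + 608*q + 336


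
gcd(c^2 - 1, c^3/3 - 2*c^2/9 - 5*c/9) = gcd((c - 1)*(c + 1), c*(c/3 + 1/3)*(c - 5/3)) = c + 1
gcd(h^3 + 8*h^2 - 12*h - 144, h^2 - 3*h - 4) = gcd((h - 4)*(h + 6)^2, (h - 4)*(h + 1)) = h - 4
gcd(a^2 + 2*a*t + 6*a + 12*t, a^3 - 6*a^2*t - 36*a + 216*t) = a + 6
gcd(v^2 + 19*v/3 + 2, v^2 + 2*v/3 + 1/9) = v + 1/3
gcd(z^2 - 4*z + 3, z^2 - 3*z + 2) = z - 1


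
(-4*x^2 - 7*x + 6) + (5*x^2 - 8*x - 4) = x^2 - 15*x + 2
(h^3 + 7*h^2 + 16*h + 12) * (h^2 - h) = h^5 + 6*h^4 + 9*h^3 - 4*h^2 - 12*h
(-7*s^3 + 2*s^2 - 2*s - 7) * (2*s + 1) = -14*s^4 - 3*s^3 - 2*s^2 - 16*s - 7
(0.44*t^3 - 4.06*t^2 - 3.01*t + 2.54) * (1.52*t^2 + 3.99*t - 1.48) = 0.6688*t^5 - 4.4156*t^4 - 21.4258*t^3 - 2.1403*t^2 + 14.5894*t - 3.7592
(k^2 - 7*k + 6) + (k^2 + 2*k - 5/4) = 2*k^2 - 5*k + 19/4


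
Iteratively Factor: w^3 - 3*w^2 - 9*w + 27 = (w - 3)*(w^2 - 9) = (w - 3)*(w + 3)*(w - 3)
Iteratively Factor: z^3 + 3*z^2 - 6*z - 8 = (z - 2)*(z^2 + 5*z + 4) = (z - 2)*(z + 1)*(z + 4)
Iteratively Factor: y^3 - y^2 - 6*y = (y + 2)*(y^2 - 3*y) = y*(y + 2)*(y - 3)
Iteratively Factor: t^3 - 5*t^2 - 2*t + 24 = (t - 4)*(t^2 - t - 6) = (t - 4)*(t - 3)*(t + 2)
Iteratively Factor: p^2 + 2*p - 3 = (p - 1)*(p + 3)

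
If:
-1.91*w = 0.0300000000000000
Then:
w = -0.02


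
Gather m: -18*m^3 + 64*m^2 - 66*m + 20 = -18*m^3 + 64*m^2 - 66*m + 20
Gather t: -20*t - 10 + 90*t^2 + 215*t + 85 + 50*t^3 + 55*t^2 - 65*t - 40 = 50*t^3 + 145*t^2 + 130*t + 35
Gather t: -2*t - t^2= -t^2 - 2*t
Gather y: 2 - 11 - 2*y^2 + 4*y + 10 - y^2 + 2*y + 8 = -3*y^2 + 6*y + 9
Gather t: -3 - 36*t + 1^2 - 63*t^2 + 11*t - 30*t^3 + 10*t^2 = -30*t^3 - 53*t^2 - 25*t - 2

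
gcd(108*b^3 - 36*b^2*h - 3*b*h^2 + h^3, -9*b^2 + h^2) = 3*b - h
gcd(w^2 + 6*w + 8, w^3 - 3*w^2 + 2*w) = 1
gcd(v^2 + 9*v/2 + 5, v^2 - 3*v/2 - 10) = v + 5/2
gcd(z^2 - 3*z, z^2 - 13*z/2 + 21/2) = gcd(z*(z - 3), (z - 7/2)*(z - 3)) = z - 3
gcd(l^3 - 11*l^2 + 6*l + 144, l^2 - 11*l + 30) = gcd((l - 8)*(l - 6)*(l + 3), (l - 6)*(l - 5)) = l - 6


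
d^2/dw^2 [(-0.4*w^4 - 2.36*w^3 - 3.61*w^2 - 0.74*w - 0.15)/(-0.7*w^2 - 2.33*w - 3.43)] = (0.392000000000001*w^6 + 3.91440000000001*w^5 + 18.79176*w^4 + 54.389228*w^3 + 118.072164*w^2 + 157.398444*w + 74.022936)/(0.343*w^6 + 3.4251*w^5 + 16.44279*w^4 + 46.215317*w^3 + 80.569671*w^2 + 82.236651*w + 40.353607)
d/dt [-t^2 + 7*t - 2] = 7 - 2*t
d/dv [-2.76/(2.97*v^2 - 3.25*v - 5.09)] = (16.3944*v - 8.97)/(-2.97*v^2 + 3.25*v + 5.09)^2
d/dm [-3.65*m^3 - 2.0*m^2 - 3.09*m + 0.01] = -10.95*m^2 - 4.0*m - 3.09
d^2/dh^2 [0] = 0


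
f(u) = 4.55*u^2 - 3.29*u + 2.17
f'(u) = 9.1*u - 3.29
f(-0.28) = 3.45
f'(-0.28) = -5.84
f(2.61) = 24.58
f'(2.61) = 20.46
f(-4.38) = 103.87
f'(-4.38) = -43.15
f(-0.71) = 6.80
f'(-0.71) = -9.75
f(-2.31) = 34.05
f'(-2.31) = -24.31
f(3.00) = 33.25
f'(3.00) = 24.01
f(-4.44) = 106.47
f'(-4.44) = -43.69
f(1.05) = 3.73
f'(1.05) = 6.26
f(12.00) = 617.89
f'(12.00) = 105.91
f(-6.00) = 185.71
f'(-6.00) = -57.89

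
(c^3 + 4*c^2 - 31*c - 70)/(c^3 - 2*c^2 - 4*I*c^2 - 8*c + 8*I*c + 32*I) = (c^2 + 2*c - 35)/(c^2 - 4*c*(1 + I) + 16*I)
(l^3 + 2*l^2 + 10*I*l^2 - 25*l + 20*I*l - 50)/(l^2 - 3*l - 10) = (l^2 + 10*I*l - 25)/(l - 5)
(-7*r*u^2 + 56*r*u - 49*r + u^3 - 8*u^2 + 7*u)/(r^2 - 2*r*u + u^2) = (-7*r*u^2 + 56*r*u - 49*r + u^3 - 8*u^2 + 7*u)/(r^2 - 2*r*u + u^2)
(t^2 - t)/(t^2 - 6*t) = (t - 1)/(t - 6)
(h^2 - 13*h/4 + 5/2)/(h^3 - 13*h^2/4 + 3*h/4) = (4*h^2 - 13*h + 10)/(h*(4*h^2 - 13*h + 3))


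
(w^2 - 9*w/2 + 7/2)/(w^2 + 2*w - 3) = (w - 7/2)/(w + 3)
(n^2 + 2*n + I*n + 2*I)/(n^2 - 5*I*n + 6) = (n + 2)/(n - 6*I)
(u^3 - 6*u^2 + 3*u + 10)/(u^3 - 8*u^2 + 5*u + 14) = (u - 5)/(u - 7)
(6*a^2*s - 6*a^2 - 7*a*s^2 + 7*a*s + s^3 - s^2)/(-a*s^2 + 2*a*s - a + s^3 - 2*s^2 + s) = (-6*a + s)/(s - 1)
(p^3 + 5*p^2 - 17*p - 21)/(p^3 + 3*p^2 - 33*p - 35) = (p - 3)/(p - 5)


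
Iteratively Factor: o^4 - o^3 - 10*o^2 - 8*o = (o + 2)*(o^3 - 3*o^2 - 4*o) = (o - 4)*(o + 2)*(o^2 + o) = o*(o - 4)*(o + 2)*(o + 1)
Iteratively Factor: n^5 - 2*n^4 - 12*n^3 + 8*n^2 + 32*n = (n)*(n^4 - 2*n^3 - 12*n^2 + 8*n + 32) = n*(n - 4)*(n^3 + 2*n^2 - 4*n - 8) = n*(n - 4)*(n + 2)*(n^2 - 4) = n*(n - 4)*(n - 2)*(n + 2)*(n + 2)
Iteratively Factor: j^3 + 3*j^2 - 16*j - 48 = (j - 4)*(j^2 + 7*j + 12) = (j - 4)*(j + 4)*(j + 3)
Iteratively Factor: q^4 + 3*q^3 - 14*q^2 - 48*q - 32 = (q + 2)*(q^3 + q^2 - 16*q - 16) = (q + 1)*(q + 2)*(q^2 - 16) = (q + 1)*(q + 2)*(q + 4)*(q - 4)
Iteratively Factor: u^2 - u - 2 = (u - 2)*(u + 1)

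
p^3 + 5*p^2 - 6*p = p*(p - 1)*(p + 6)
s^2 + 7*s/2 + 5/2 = (s + 1)*(s + 5/2)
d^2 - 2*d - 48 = (d - 8)*(d + 6)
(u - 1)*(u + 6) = u^2 + 5*u - 6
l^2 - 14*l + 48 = (l - 8)*(l - 6)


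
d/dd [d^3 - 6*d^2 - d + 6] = 3*d^2 - 12*d - 1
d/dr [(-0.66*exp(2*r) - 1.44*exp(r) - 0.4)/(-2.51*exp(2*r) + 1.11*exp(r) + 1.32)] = (-4.347*exp(2*r) - 3.7504*exp(r) - 1.4568)*exp(r)/(6.3001*exp(4*r) - 5.5722*exp(3*r) - 5.3943*exp(2*r) + 2.9304*exp(r) + 1.7424)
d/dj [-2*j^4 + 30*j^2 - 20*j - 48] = -8*j^3 + 60*j - 20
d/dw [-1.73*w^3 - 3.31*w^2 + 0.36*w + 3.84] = -5.19*w^2 - 6.62*w + 0.36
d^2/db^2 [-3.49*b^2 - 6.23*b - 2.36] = -6.98000000000000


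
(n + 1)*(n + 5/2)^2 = n^3 + 6*n^2 + 45*n/4 + 25/4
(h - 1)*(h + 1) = h^2 - 1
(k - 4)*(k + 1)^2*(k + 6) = k^4 + 4*k^3 - 19*k^2 - 46*k - 24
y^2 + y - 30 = (y - 5)*(y + 6)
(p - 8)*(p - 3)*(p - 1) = p^3 - 12*p^2 + 35*p - 24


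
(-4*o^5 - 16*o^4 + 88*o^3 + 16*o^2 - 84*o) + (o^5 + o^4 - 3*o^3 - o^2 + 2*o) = -3*o^5 - 15*o^4 + 85*o^3 + 15*o^2 - 82*o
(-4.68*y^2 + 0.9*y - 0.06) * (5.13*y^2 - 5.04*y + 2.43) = -24.0084*y^4 + 28.2042*y^3 - 16.2162*y^2 + 2.4894*y - 0.1458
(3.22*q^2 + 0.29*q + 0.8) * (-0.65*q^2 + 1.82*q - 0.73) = -2.093*q^4 + 5.6719*q^3 - 2.3428*q^2 + 1.2443*q - 0.584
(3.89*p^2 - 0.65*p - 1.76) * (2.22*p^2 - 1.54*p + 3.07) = 8.6358*p^4 - 7.4336*p^3 + 9.0361*p^2 + 0.7149*p - 5.4032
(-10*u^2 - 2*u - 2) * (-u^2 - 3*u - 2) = 10*u^4 + 32*u^3 + 28*u^2 + 10*u + 4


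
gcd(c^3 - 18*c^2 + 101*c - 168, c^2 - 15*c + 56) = c^2 - 15*c + 56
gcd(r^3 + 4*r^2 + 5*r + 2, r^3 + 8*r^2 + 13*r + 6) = r^2 + 2*r + 1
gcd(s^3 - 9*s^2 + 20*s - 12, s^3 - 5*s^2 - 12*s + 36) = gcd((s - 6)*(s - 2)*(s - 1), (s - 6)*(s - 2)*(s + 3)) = s^2 - 8*s + 12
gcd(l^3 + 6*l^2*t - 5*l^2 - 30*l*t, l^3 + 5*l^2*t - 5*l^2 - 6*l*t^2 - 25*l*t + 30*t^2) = l^2 + 6*l*t - 5*l - 30*t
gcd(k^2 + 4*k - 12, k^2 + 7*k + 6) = k + 6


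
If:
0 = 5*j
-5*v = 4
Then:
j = 0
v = -4/5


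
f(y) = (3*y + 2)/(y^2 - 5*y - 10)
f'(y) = (5 - 2*y)*(3*y + 2)/(y^2 - 5*y - 10)^2 + 3/(y^2 - 5*y - 10)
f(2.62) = -0.61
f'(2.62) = -0.19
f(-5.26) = -0.31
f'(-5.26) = -0.04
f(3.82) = -0.93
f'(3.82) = -0.38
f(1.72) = -0.46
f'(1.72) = -0.15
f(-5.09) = -0.32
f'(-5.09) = -0.05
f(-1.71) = -2.12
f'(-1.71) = -10.09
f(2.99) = -0.69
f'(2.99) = -0.23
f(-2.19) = -0.80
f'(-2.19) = -0.78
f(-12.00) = -0.18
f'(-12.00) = -0.01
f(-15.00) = -0.15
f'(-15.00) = -0.00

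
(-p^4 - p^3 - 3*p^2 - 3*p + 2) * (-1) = p^4 + p^3 + 3*p^2 + 3*p - 2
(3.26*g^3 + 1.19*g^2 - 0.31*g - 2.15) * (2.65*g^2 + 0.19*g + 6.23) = 8.639*g^5 + 3.7729*g^4 + 19.7144*g^3 + 1.6573*g^2 - 2.3398*g - 13.3945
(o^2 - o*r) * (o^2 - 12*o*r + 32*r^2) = o^4 - 13*o^3*r + 44*o^2*r^2 - 32*o*r^3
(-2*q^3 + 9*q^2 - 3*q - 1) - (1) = -2*q^3 + 9*q^2 - 3*q - 2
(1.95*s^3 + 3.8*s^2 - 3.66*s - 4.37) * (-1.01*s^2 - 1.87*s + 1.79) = -1.9695*s^5 - 7.4845*s^4 + 0.0811000000000002*s^3 + 18.0599*s^2 + 1.6205*s - 7.8223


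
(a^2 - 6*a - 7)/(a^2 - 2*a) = (a^2 - 6*a - 7)/(a*(a - 2))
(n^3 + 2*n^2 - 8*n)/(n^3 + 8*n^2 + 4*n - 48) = n/(n + 6)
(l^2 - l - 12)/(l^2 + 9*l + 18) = (l - 4)/(l + 6)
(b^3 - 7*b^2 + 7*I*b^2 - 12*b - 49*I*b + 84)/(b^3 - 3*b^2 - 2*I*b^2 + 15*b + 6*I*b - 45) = (b^2 + b*(-7 + 4*I) - 28*I)/(b^2 - b*(3 + 5*I) + 15*I)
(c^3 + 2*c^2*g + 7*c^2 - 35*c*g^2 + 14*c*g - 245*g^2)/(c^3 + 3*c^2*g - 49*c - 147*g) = (c^2 + 2*c*g - 35*g^2)/(c^2 + 3*c*g - 7*c - 21*g)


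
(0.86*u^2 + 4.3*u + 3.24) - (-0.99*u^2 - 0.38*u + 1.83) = 1.85*u^2 + 4.68*u + 1.41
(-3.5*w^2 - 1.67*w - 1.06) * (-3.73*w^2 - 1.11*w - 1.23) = 13.055*w^4 + 10.1141*w^3 + 10.1125*w^2 + 3.2307*w + 1.3038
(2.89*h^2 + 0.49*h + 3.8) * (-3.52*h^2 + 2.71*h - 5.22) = -10.1728*h^4 + 6.1071*h^3 - 27.1339*h^2 + 7.7402*h - 19.836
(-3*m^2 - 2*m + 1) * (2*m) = -6*m^3 - 4*m^2 + 2*m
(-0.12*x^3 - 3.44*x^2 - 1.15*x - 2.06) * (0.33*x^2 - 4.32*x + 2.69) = -0.0396*x^5 - 0.6168*x^4 + 14.1585*x^3 - 4.9654*x^2 + 5.8057*x - 5.5414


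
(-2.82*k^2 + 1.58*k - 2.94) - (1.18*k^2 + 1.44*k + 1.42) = -4.0*k^2 + 0.14*k - 4.36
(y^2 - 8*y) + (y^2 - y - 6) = 2*y^2 - 9*y - 6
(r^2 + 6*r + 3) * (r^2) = r^4 + 6*r^3 + 3*r^2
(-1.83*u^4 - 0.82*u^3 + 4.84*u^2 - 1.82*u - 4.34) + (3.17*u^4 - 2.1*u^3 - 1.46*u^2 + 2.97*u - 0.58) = 1.34*u^4 - 2.92*u^3 + 3.38*u^2 + 1.15*u - 4.92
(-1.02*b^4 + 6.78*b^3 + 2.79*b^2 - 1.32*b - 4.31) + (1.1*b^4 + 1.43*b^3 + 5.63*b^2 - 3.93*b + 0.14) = 0.0800000000000001*b^4 + 8.21*b^3 + 8.42*b^2 - 5.25*b - 4.17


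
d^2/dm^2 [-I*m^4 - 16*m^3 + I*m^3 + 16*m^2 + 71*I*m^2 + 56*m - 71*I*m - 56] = -12*I*m^2 + 6*m*(-16 + I) + 32 + 142*I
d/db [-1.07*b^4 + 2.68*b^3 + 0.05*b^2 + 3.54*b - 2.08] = -4.28*b^3 + 8.04*b^2 + 0.1*b + 3.54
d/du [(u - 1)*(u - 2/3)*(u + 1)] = 3*u^2 - 4*u/3 - 1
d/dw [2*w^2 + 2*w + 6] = 4*w + 2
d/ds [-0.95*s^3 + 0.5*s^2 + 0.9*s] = -2.85*s^2 + 1.0*s + 0.9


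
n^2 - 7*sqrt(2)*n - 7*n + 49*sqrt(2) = (n - 7)*(n - 7*sqrt(2))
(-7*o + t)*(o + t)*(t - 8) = -7*o^2*t + 56*o^2 - 6*o*t^2 + 48*o*t + t^3 - 8*t^2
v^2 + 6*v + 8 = (v + 2)*(v + 4)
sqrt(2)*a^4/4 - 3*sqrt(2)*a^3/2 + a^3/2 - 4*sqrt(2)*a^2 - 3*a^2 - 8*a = a*(a/2 + 1)*(a - 8)*(sqrt(2)*a/2 + 1)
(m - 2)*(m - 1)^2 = m^3 - 4*m^2 + 5*m - 2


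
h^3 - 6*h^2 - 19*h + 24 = (h - 8)*(h - 1)*(h + 3)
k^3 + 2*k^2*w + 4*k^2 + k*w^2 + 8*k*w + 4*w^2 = (k + 4)*(k + w)^2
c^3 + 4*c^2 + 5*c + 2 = (c + 1)^2*(c + 2)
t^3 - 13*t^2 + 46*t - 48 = (t - 8)*(t - 3)*(t - 2)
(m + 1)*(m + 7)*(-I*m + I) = -I*m^3 - 7*I*m^2 + I*m + 7*I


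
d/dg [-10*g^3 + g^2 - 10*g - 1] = -30*g^2 + 2*g - 10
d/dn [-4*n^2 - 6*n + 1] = -8*n - 6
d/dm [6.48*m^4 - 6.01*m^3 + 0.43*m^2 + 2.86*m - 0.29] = 25.92*m^3 - 18.03*m^2 + 0.86*m + 2.86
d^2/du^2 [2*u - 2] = 0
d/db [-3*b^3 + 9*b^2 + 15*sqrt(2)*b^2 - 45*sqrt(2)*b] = -9*b^2 + 18*b + 30*sqrt(2)*b - 45*sqrt(2)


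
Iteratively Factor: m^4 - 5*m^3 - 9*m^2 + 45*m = (m)*(m^3 - 5*m^2 - 9*m + 45) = m*(m - 5)*(m^2 - 9) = m*(m - 5)*(m - 3)*(m + 3)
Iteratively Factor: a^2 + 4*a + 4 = (a + 2)*(a + 2)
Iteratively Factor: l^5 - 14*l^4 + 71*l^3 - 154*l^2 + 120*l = (l - 3)*(l^4 - 11*l^3 + 38*l^2 - 40*l) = (l - 4)*(l - 3)*(l^3 - 7*l^2 + 10*l) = l*(l - 4)*(l - 3)*(l^2 - 7*l + 10) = l*(l - 4)*(l - 3)*(l - 2)*(l - 5)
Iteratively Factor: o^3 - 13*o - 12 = (o + 3)*(o^2 - 3*o - 4) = (o + 1)*(o + 3)*(o - 4)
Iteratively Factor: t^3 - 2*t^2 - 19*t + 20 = (t - 1)*(t^2 - t - 20) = (t - 1)*(t + 4)*(t - 5)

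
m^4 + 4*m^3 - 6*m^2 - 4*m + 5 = (m - 1)^2*(m + 1)*(m + 5)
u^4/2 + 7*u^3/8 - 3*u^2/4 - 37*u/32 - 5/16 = (u/2 + 1)*(u - 5/4)*(u + 1/2)^2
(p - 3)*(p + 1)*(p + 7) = p^3 + 5*p^2 - 17*p - 21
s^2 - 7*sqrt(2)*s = s*(s - 7*sqrt(2))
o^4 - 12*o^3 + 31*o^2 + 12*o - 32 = (o - 8)*(o - 4)*(o - 1)*(o + 1)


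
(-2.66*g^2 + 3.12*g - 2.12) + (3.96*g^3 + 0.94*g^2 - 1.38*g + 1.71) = 3.96*g^3 - 1.72*g^2 + 1.74*g - 0.41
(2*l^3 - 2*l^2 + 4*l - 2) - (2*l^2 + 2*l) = 2*l^3 - 4*l^2 + 2*l - 2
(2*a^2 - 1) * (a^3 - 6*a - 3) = 2*a^5 - 13*a^3 - 6*a^2 + 6*a + 3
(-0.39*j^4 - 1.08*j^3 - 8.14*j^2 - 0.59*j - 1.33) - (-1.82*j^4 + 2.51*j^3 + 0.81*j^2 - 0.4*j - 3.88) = 1.43*j^4 - 3.59*j^3 - 8.95*j^2 - 0.19*j + 2.55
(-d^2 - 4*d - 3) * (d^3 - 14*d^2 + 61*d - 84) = -d^5 + 10*d^4 - 8*d^3 - 118*d^2 + 153*d + 252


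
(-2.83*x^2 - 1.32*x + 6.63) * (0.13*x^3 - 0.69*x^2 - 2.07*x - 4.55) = -0.3679*x^5 + 1.7811*x^4 + 7.6308*x^3 + 11.0342*x^2 - 7.7181*x - 30.1665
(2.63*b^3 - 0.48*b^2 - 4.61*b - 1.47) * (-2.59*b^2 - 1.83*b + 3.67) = -6.8117*b^5 - 3.5697*b^4 + 22.4704*b^3 + 10.482*b^2 - 14.2286*b - 5.3949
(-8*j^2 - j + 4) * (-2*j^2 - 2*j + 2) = 16*j^4 + 18*j^3 - 22*j^2 - 10*j + 8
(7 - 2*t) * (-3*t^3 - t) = 6*t^4 - 21*t^3 + 2*t^2 - 7*t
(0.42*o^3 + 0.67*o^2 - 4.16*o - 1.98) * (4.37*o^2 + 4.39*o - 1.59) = 1.8354*o^5 + 4.7717*o^4 - 15.9057*o^3 - 27.9803*o^2 - 2.0778*o + 3.1482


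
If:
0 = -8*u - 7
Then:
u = -7/8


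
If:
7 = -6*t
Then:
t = -7/6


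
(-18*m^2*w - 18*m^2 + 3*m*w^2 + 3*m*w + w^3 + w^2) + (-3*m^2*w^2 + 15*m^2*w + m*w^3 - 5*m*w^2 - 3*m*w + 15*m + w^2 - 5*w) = -3*m^2*w^2 - 3*m^2*w - 18*m^2 + m*w^3 - 2*m*w^2 + 15*m + w^3 + 2*w^2 - 5*w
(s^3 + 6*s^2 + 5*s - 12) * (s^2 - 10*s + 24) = s^5 - 4*s^4 - 31*s^3 + 82*s^2 + 240*s - 288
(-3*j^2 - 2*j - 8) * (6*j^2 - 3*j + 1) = -18*j^4 - 3*j^3 - 45*j^2 + 22*j - 8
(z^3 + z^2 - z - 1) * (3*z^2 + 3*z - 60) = 3*z^5 + 6*z^4 - 60*z^3 - 66*z^2 + 57*z + 60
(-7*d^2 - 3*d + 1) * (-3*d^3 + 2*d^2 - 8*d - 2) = 21*d^5 - 5*d^4 + 47*d^3 + 40*d^2 - 2*d - 2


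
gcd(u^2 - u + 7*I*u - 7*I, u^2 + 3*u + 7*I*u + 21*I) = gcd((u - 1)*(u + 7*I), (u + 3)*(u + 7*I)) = u + 7*I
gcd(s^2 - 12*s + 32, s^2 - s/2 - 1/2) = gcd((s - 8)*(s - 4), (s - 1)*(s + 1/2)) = 1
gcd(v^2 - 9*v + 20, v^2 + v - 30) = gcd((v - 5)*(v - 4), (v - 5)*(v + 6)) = v - 5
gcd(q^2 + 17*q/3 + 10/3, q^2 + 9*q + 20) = q + 5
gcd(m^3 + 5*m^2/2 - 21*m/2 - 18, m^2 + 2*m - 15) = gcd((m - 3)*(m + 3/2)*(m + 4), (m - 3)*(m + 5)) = m - 3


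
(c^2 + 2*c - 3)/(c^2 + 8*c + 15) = (c - 1)/(c + 5)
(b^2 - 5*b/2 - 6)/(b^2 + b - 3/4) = 2*(b - 4)/(2*b - 1)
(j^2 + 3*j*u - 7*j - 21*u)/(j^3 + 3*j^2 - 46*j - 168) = (j + 3*u)/(j^2 + 10*j + 24)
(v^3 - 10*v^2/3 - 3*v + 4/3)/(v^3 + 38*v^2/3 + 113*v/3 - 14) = (v^2 - 3*v - 4)/(v^2 + 13*v + 42)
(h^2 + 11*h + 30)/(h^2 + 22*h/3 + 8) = 3*(h + 5)/(3*h + 4)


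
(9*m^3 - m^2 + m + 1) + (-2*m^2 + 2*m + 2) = 9*m^3 - 3*m^2 + 3*m + 3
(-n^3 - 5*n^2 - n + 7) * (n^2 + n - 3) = -n^5 - 6*n^4 - 3*n^3 + 21*n^2 + 10*n - 21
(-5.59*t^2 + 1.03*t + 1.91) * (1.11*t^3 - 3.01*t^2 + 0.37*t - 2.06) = -6.2049*t^5 + 17.9692*t^4 - 3.0485*t^3 + 6.1474*t^2 - 1.4151*t - 3.9346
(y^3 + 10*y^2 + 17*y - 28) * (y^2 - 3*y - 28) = y^5 + 7*y^4 - 41*y^3 - 359*y^2 - 392*y + 784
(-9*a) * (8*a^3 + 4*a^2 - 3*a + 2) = -72*a^4 - 36*a^3 + 27*a^2 - 18*a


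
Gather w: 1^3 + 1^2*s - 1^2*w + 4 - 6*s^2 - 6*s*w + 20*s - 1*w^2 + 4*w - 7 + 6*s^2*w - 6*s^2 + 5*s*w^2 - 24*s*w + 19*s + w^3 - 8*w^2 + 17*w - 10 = -12*s^2 + 40*s + w^3 + w^2*(5*s - 9) + w*(6*s^2 - 30*s + 20) - 12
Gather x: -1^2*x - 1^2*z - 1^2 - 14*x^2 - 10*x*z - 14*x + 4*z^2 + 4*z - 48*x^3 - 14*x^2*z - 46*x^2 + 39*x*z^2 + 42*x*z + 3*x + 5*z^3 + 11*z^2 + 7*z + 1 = -48*x^3 + x^2*(-14*z - 60) + x*(39*z^2 + 32*z - 12) + 5*z^3 + 15*z^2 + 10*z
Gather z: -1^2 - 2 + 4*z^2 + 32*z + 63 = 4*z^2 + 32*z + 60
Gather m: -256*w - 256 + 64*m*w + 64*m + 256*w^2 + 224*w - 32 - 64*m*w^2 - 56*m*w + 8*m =m*(-64*w^2 + 8*w + 72) + 256*w^2 - 32*w - 288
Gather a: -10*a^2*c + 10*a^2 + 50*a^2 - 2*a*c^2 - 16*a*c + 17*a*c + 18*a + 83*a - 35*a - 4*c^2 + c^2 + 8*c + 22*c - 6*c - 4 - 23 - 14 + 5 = a^2*(60 - 10*c) + a*(-2*c^2 + c + 66) - 3*c^2 + 24*c - 36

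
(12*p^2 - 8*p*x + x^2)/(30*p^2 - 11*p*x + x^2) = (-2*p + x)/(-5*p + x)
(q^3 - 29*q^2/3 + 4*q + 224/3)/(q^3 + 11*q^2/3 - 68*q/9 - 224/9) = 3*(q^2 - 12*q + 32)/(3*q^2 + 4*q - 32)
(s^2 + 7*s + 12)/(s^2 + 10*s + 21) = (s + 4)/(s + 7)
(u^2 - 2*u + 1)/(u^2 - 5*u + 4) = (u - 1)/(u - 4)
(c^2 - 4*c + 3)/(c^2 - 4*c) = (c^2 - 4*c + 3)/(c*(c - 4))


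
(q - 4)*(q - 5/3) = q^2 - 17*q/3 + 20/3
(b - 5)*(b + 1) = b^2 - 4*b - 5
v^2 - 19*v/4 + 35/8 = (v - 7/2)*(v - 5/4)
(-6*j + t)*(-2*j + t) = 12*j^2 - 8*j*t + t^2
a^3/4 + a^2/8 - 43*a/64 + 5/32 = (a/4 + 1/2)*(a - 5/4)*(a - 1/4)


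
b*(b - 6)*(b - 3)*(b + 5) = b^4 - 4*b^3 - 27*b^2 + 90*b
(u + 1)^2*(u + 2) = u^3 + 4*u^2 + 5*u + 2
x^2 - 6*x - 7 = (x - 7)*(x + 1)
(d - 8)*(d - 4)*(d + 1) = d^3 - 11*d^2 + 20*d + 32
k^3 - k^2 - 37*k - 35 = (k - 7)*(k + 1)*(k + 5)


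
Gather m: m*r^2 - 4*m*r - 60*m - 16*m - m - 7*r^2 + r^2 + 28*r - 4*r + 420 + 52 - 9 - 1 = m*(r^2 - 4*r - 77) - 6*r^2 + 24*r + 462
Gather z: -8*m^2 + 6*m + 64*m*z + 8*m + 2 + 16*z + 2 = -8*m^2 + 14*m + z*(64*m + 16) + 4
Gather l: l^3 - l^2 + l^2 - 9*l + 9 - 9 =l^3 - 9*l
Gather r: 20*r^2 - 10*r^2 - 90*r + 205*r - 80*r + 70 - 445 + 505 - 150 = 10*r^2 + 35*r - 20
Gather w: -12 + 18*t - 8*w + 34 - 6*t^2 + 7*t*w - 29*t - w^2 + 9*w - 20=-6*t^2 - 11*t - w^2 + w*(7*t + 1) + 2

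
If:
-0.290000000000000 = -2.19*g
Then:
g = 0.13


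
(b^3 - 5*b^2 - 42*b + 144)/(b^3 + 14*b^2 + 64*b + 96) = (b^2 - 11*b + 24)/(b^2 + 8*b + 16)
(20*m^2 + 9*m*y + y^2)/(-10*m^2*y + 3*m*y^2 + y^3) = (4*m + y)/(y*(-2*m + y))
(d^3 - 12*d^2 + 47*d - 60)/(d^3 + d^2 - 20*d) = (d^2 - 8*d + 15)/(d*(d + 5))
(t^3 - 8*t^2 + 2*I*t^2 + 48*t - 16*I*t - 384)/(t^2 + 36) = (t^2 + 8*t*(-1 + I) - 64*I)/(t + 6*I)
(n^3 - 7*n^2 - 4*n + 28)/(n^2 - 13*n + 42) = (n^2 - 4)/(n - 6)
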